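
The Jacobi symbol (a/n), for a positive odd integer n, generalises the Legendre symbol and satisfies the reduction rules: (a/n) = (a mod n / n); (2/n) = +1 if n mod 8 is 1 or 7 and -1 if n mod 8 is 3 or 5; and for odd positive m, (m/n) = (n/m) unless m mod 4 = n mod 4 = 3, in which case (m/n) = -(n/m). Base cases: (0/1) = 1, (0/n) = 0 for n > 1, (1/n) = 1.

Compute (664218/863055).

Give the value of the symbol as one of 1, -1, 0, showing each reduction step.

0

factor out 2^1: 664218 = 2^1·332109; with 863055 mod 8 = 7, (2/863055) = +1; sign now +1; continue with (332109/863055)
flip (332109/863055) -> (863055/332109): both odd, 332109 mod 4 = 1, 863055 mod 4 = 3, so the flip contributes +1; sign now +1
(863055/332109): 863055 mod 332109 = 198837, so (863055/332109) = (198837/332109)
flip (198837/332109) -> (332109/198837): both odd, 198837 mod 4 = 1, 332109 mod 4 = 1, so the flip contributes +1; sign now +1
(332109/198837): 332109 mod 198837 = 133272, so (332109/198837) = (133272/198837)
factor out 2^3: 133272 = 2^3·16659; with 198837 mod 8 = 5, (2/198837) = -1; sign now -1; continue with (16659/198837)
flip (16659/198837) -> (198837/16659): both odd, 16659 mod 4 = 3, 198837 mod 4 = 1, so the flip contributes +1; sign now -1
(198837/16659): 198837 mod 16659 = 15588, so (198837/16659) = (15588/16659)
factor out 2^2: 15588 = 2^2·3897; with 16659 mod 8 = 3, (2/16659) = -1; sign now -1; continue with (3897/16659)
flip (3897/16659) -> (16659/3897): both odd, 3897 mod 4 = 1, 16659 mod 4 = 3, so the flip contributes +1; sign now -1
(16659/3897): 16659 mod 3897 = 1071, so (16659/3897) = (1071/3897)
flip (1071/3897) -> (3897/1071): both odd, 1071 mod 4 = 3, 3897 mod 4 = 1, so the flip contributes +1; sign now -1
(3897/1071): 3897 mod 1071 = 684, so (3897/1071) = (684/1071)
factor out 2^2: 684 = 2^2·171; with 1071 mod 8 = 7, (2/1071) = +1; sign now -1; continue with (171/1071)
flip (171/1071) -> (1071/171): both odd, 171 mod 4 = 3, 1071 mod 4 = 3, so the flip contributes -1; sign now +1
(1071/171): 1071 mod 171 = 45, so (1071/171) = (45/171)
flip (45/171) -> (171/45): both odd, 45 mod 4 = 1, 171 mod 4 = 3, so the flip contributes +1; sign now +1
(171/45): 171 mod 45 = 36, so (171/45) = (36/45)
factor out 2^2: 36 = 2^2·9; with 45 mod 8 = 5, (2/45) = -1; sign now +1; continue with (9/45)
flip (9/45) -> (45/9): both odd, 9 mod 4 = 1, 45 mod 4 = 1, so the flip contributes +1; sign now +1
(45/9): 45 mod 9 = 0, so (45/9) = (0/9)
reached (0/9); gcd(a, n) > 1, so (0/9) = 0 and the symbol is 0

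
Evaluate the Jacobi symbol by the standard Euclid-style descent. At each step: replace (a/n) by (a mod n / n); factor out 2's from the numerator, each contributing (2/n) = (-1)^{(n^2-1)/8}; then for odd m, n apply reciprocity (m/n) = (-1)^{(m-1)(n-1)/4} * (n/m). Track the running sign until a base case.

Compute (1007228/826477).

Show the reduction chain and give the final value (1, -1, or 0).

1

(1007228/826477) = (180751/826477)   [reduce mod 826477]
reciprocity: (180751/826477) = +1·(826477/180751) since 180751 mod 4 = 3, 826477 mod 4 = 1; sign now +1
(826477/180751) = (103473/180751)   [reduce mod 180751]
reciprocity: (103473/180751) = +1·(180751/103473) since 103473 mod 4 = 1, 180751 mod 4 = 3; sign now +1
(180751/103473) = (77278/103473)   [reduce mod 103473]
77278 = 2^1·38639; (2/103473) = +1 since 103473 mod 8 = 1, so (77278/103473) = (+1)^1·(38639/103473); sign now +1
reciprocity: (38639/103473) = +1·(103473/38639) since 38639 mod 4 = 3, 103473 mod 4 = 1; sign now +1
(103473/38639) = (26195/38639)   [reduce mod 38639]
reciprocity: (26195/38639) = -1·(38639/26195) since 26195 mod 4 = 3, 38639 mod 4 = 3; sign now -1
(38639/26195) = (12444/26195)   [reduce mod 26195]
12444 = 2^2·3111; (2/26195) = -1 since 26195 mod 8 = 3, so (12444/26195) = (-1)^2·(3111/26195); sign now -1
reciprocity: (3111/26195) = -1·(26195/3111) since 3111 mod 4 = 3, 26195 mod 4 = 3; sign now +1
(26195/3111) = (1307/3111)   [reduce mod 3111]
reciprocity: (1307/3111) = -1·(3111/1307) since 1307 mod 4 = 3, 3111 mod 4 = 3; sign now -1
(3111/1307) = (497/1307)   [reduce mod 1307]
reciprocity: (497/1307) = +1·(1307/497) since 497 mod 4 = 1, 1307 mod 4 = 3; sign now -1
(1307/497) = (313/497)   [reduce mod 497]
reciprocity: (313/497) = +1·(497/313) since 313 mod 4 = 1, 497 mod 4 = 1; sign now -1
(497/313) = (184/313)   [reduce mod 313]
184 = 2^3·23; (2/313) = +1 since 313 mod 8 = 1, so (184/313) = (+1)^3·(23/313); sign now -1
reciprocity: (23/313) = +1·(313/23) since 23 mod 4 = 3, 313 mod 4 = 1; sign now -1
(313/23) = (14/23)   [reduce mod 23]
14 = 2^1·7; (2/23) = +1 since 23 mod 8 = 7, so (14/23) = (+1)^1·(7/23); sign now -1
reciprocity: (7/23) = -1·(23/7) since 7 mod 4 = 3, 23 mod 4 = 3; sign now +1
(23/7) = (2/7)   [reduce mod 7]
2 = 2^1·1; (2/7) = +1 since 7 mod 8 = 7, so (2/7) = (+1)^1·(1/7); sign now +1
(1/7) = 1; final value = sign = +1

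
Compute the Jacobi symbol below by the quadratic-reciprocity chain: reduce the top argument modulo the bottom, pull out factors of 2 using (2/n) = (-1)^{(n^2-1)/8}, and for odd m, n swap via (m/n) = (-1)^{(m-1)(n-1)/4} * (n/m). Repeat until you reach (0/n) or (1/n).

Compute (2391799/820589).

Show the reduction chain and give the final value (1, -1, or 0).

(2391799/820589): 2391799 mod 820589 = 750621, so (2391799/820589) = (750621/820589)
flip (750621/820589) -> (820589/750621): both odd, 750621 mod 4 = 1, 820589 mod 4 = 1, so the flip contributes +1; sign now +1
(820589/750621): 820589 mod 750621 = 69968, so (820589/750621) = (69968/750621)
factor out 2^4: 69968 = 2^4·4373; with 750621 mod 8 = 5, (2/750621) = -1; sign now +1; continue with (4373/750621)
flip (4373/750621) -> (750621/4373): both odd, 4373 mod 4 = 1, 750621 mod 4 = 1, so the flip contributes +1; sign now +1
(750621/4373): 750621 mod 4373 = 2838, so (750621/4373) = (2838/4373)
factor out 2^1: 2838 = 2^1·1419; with 4373 mod 8 = 5, (2/4373) = -1; sign now -1; continue with (1419/4373)
flip (1419/4373) -> (4373/1419): both odd, 1419 mod 4 = 3, 4373 mod 4 = 1, so the flip contributes +1; sign now -1
(4373/1419): 4373 mod 1419 = 116, so (4373/1419) = (116/1419)
factor out 2^2: 116 = 2^2·29; with 1419 mod 8 = 3, (2/1419) = -1; sign now -1; continue with (29/1419)
flip (29/1419) -> (1419/29): both odd, 29 mod 4 = 1, 1419 mod 4 = 3, so the flip contributes +1; sign now -1
(1419/29): 1419 mod 29 = 27, so (1419/29) = (27/29)
flip (27/29) -> (29/27): both odd, 27 mod 4 = 3, 29 mod 4 = 1, so the flip contributes +1; sign now -1
(29/27): 29 mod 27 = 2, so (29/27) = (2/27)
factor out 2^1: 2 = 2^1·1; with 27 mod 8 = 3, (2/27) = -1; sign now +1; continue with (1/27)
reached (1/27) = 1, so the symbol is +1

1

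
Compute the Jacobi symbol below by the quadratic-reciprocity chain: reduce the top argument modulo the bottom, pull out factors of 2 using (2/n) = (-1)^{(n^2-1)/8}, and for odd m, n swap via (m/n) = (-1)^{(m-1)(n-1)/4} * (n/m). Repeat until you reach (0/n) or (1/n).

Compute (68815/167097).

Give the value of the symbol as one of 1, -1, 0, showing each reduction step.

-1

reciprocity: (68815/167097) = +1·(167097/68815) since 68815 mod 4 = 3, 167097 mod 4 = 1; sign now +1
(167097/68815) = (29467/68815)   [reduce mod 68815]
reciprocity: (29467/68815) = -1·(68815/29467) since 29467 mod 4 = 3, 68815 mod 4 = 3; sign now -1
(68815/29467) = (9881/29467)   [reduce mod 29467]
reciprocity: (9881/29467) = +1·(29467/9881) since 9881 mod 4 = 1, 29467 mod 4 = 3; sign now -1
(29467/9881) = (9705/9881)   [reduce mod 9881]
reciprocity: (9705/9881) = +1·(9881/9705) since 9705 mod 4 = 1, 9881 mod 4 = 1; sign now -1
(9881/9705) = (176/9705)   [reduce mod 9705]
176 = 2^4·11; (2/9705) = +1 since 9705 mod 8 = 1, so (176/9705) = (+1)^4·(11/9705); sign now -1
reciprocity: (11/9705) = +1·(9705/11) since 11 mod 4 = 3, 9705 mod 4 = 1; sign now -1
(9705/11) = (3/11)   [reduce mod 11]
reciprocity: (3/11) = -1·(11/3) since 3 mod 4 = 3, 11 mod 4 = 3; sign now +1
(11/3) = (2/3)   [reduce mod 3]
2 = 2^1·1; (2/3) = -1 since 3 mod 8 = 3, so (2/3) = (-1)^1·(1/3); sign now -1
(1/3) = 1; final value = sign = -1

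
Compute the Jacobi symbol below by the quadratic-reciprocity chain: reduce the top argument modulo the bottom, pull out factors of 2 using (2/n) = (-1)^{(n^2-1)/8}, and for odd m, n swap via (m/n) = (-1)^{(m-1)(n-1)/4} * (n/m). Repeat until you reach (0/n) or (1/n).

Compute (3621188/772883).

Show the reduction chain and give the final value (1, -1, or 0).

1

(3621188/772883): 3621188 mod 772883 = 529656, so (3621188/772883) = (529656/772883)
factor out 2^3: 529656 = 2^3·66207; with 772883 mod 8 = 3, (2/772883) = -1; sign now -1; continue with (66207/772883)
flip (66207/772883) -> (772883/66207): both odd, 66207 mod 4 = 3, 772883 mod 4 = 3, so the flip contributes -1; sign now +1
(772883/66207): 772883 mod 66207 = 44606, so (772883/66207) = (44606/66207)
factor out 2^1: 44606 = 2^1·22303; with 66207 mod 8 = 7, (2/66207) = +1; sign now +1; continue with (22303/66207)
flip (22303/66207) -> (66207/22303): both odd, 22303 mod 4 = 3, 66207 mod 4 = 3, so the flip contributes -1; sign now -1
(66207/22303): 66207 mod 22303 = 21601, so (66207/22303) = (21601/22303)
flip (21601/22303) -> (22303/21601): both odd, 21601 mod 4 = 1, 22303 mod 4 = 3, so the flip contributes +1; sign now -1
(22303/21601): 22303 mod 21601 = 702, so (22303/21601) = (702/21601)
factor out 2^1: 702 = 2^1·351; with 21601 mod 8 = 1, (2/21601) = +1; sign now -1; continue with (351/21601)
flip (351/21601) -> (21601/351): both odd, 351 mod 4 = 3, 21601 mod 4 = 1, so the flip contributes +1; sign now -1
(21601/351): 21601 mod 351 = 190, so (21601/351) = (190/351)
factor out 2^1: 190 = 2^1·95; with 351 mod 8 = 7, (2/351) = +1; sign now -1; continue with (95/351)
flip (95/351) -> (351/95): both odd, 95 mod 4 = 3, 351 mod 4 = 3, so the flip contributes -1; sign now +1
(351/95): 351 mod 95 = 66, so (351/95) = (66/95)
factor out 2^1: 66 = 2^1·33; with 95 mod 8 = 7, (2/95) = +1; sign now +1; continue with (33/95)
flip (33/95) -> (95/33): both odd, 33 mod 4 = 1, 95 mod 4 = 3, so the flip contributes +1; sign now +1
(95/33): 95 mod 33 = 29, so (95/33) = (29/33)
flip (29/33) -> (33/29): both odd, 29 mod 4 = 1, 33 mod 4 = 1, so the flip contributes +1; sign now +1
(33/29): 33 mod 29 = 4, so (33/29) = (4/29)
factor out 2^2: 4 = 2^2·1; with 29 mod 8 = 5, (2/29) = -1; sign now +1; continue with (1/29)
reached (1/29) = 1, so the symbol is +1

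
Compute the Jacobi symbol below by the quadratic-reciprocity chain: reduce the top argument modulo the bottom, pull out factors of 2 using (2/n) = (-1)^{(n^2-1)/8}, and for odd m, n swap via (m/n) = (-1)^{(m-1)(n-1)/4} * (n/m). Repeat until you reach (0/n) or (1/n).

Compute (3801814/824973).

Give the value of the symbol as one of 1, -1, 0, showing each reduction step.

1

(3801814/824973) = (501922/824973)   [reduce mod 824973]
501922 = 2^1·250961; (2/824973) = -1 since 824973 mod 8 = 5, so (501922/824973) = (-1)^1·(250961/824973); sign now -1
reciprocity: (250961/824973) = +1·(824973/250961) since 250961 mod 4 = 1, 824973 mod 4 = 1; sign now -1
(824973/250961) = (72090/250961)   [reduce mod 250961]
72090 = 2^1·36045; (2/250961) = +1 since 250961 mod 8 = 1, so (72090/250961) = (+1)^1·(36045/250961); sign now -1
reciprocity: (36045/250961) = +1·(250961/36045) since 36045 mod 4 = 1, 250961 mod 4 = 1; sign now -1
(250961/36045) = (34691/36045)   [reduce mod 36045]
reciprocity: (34691/36045) = +1·(36045/34691) since 34691 mod 4 = 3, 36045 mod 4 = 1; sign now -1
(36045/34691) = (1354/34691)   [reduce mod 34691]
1354 = 2^1·677; (2/34691) = -1 since 34691 mod 8 = 3, so (1354/34691) = (-1)^1·(677/34691); sign now +1
reciprocity: (677/34691) = +1·(34691/677) since 677 mod 4 = 1, 34691 mod 4 = 3; sign now +1
(34691/677) = (164/677)   [reduce mod 677]
164 = 2^2·41; (2/677) = -1 since 677 mod 8 = 5, so (164/677) = (-1)^2·(41/677); sign now +1
reciprocity: (41/677) = +1·(677/41) since 41 mod 4 = 1, 677 mod 4 = 1; sign now +1
(677/41) = (21/41)   [reduce mod 41]
reciprocity: (21/41) = +1·(41/21) since 21 mod 4 = 1, 41 mod 4 = 1; sign now +1
(41/21) = (20/21)   [reduce mod 21]
20 = 2^2·5; (2/21) = -1 since 21 mod 8 = 5, so (20/21) = (-1)^2·(5/21); sign now +1
reciprocity: (5/21) = +1·(21/5) since 5 mod 4 = 1, 21 mod 4 = 1; sign now +1
(21/5) = (1/5)   [reduce mod 5]
(1/5) = 1; final value = sign = +1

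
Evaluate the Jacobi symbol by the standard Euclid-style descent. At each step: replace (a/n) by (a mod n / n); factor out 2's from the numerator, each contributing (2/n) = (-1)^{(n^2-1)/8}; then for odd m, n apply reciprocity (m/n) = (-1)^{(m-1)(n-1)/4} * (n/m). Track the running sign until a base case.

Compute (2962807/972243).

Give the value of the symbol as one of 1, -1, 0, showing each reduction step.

1

(2962807/972243) = (46078/972243)   [reduce mod 972243]
46078 = 2^1·23039; (2/972243) = -1 since 972243 mod 8 = 3, so (46078/972243) = (-1)^1·(23039/972243); sign now -1
reciprocity: (23039/972243) = -1·(972243/23039) since 23039 mod 4 = 3, 972243 mod 4 = 3; sign now +1
(972243/23039) = (4605/23039)   [reduce mod 23039]
reciprocity: (4605/23039) = +1·(23039/4605) since 4605 mod 4 = 1, 23039 mod 4 = 3; sign now +1
(23039/4605) = (14/4605)   [reduce mod 4605]
14 = 2^1·7; (2/4605) = -1 since 4605 mod 8 = 5, so (14/4605) = (-1)^1·(7/4605); sign now -1
reciprocity: (7/4605) = +1·(4605/7) since 7 mod 4 = 3, 4605 mod 4 = 1; sign now -1
(4605/7) = (6/7)   [reduce mod 7]
6 = 2^1·3; (2/7) = +1 since 7 mod 8 = 7, so (6/7) = (+1)^1·(3/7); sign now -1
reciprocity: (3/7) = -1·(7/3) since 3 mod 4 = 3, 7 mod 4 = 3; sign now +1
(7/3) = (1/3)   [reduce mod 3]
(1/3) = 1; final value = sign = +1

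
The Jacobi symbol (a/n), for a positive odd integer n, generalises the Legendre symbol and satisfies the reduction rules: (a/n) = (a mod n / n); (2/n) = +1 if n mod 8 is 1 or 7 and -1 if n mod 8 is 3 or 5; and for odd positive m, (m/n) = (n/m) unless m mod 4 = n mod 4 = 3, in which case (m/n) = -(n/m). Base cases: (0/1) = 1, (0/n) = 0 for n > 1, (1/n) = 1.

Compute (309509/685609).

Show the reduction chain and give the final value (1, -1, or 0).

1

flip (309509/685609) -> (685609/309509): both odd, 309509 mod 4 = 1, 685609 mod 4 = 1, so the flip contributes +1; sign now +1
(685609/309509): 685609 mod 309509 = 66591, so (685609/309509) = (66591/309509)
flip (66591/309509) -> (309509/66591): both odd, 66591 mod 4 = 3, 309509 mod 4 = 1, so the flip contributes +1; sign now +1
(309509/66591): 309509 mod 66591 = 43145, so (309509/66591) = (43145/66591)
flip (43145/66591) -> (66591/43145): both odd, 43145 mod 4 = 1, 66591 mod 4 = 3, so the flip contributes +1; sign now +1
(66591/43145): 66591 mod 43145 = 23446, so (66591/43145) = (23446/43145)
factor out 2^1: 23446 = 2^1·11723; with 43145 mod 8 = 1, (2/43145) = +1; sign now +1; continue with (11723/43145)
flip (11723/43145) -> (43145/11723): both odd, 11723 mod 4 = 3, 43145 mod 4 = 1, so the flip contributes +1; sign now +1
(43145/11723): 43145 mod 11723 = 7976, so (43145/11723) = (7976/11723)
factor out 2^3: 7976 = 2^3·997; with 11723 mod 8 = 3, (2/11723) = -1; sign now -1; continue with (997/11723)
flip (997/11723) -> (11723/997): both odd, 997 mod 4 = 1, 11723 mod 4 = 3, so the flip contributes +1; sign now -1
(11723/997): 11723 mod 997 = 756, so (11723/997) = (756/997)
factor out 2^2: 756 = 2^2·189; with 997 mod 8 = 5, (2/997) = -1; sign now -1; continue with (189/997)
flip (189/997) -> (997/189): both odd, 189 mod 4 = 1, 997 mod 4 = 1, so the flip contributes +1; sign now -1
(997/189): 997 mod 189 = 52, so (997/189) = (52/189)
factor out 2^2: 52 = 2^2·13; with 189 mod 8 = 5, (2/189) = -1; sign now -1; continue with (13/189)
flip (13/189) -> (189/13): both odd, 13 mod 4 = 1, 189 mod 4 = 1, so the flip contributes +1; sign now -1
(189/13): 189 mod 13 = 7, so (189/13) = (7/13)
flip (7/13) -> (13/7): both odd, 7 mod 4 = 3, 13 mod 4 = 1, so the flip contributes +1; sign now -1
(13/7): 13 mod 7 = 6, so (13/7) = (6/7)
factor out 2^1: 6 = 2^1·3; with 7 mod 8 = 7, (2/7) = +1; sign now -1; continue with (3/7)
flip (3/7) -> (7/3): both odd, 3 mod 4 = 3, 7 mod 4 = 3, so the flip contributes -1; sign now +1
(7/3): 7 mod 3 = 1, so (7/3) = (1/3)
reached (1/3) = 1, so the symbol is +1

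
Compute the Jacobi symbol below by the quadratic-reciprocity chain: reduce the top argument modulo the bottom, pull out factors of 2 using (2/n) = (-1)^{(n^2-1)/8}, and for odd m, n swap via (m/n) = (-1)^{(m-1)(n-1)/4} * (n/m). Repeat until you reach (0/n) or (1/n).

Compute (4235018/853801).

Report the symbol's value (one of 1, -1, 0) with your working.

1

(4235018/853801): 4235018 mod 853801 = 819814, so (4235018/853801) = (819814/853801)
factor out 2^1: 819814 = 2^1·409907; with 853801 mod 8 = 1, (2/853801) = +1; sign now +1; continue with (409907/853801)
flip (409907/853801) -> (853801/409907): both odd, 409907 mod 4 = 3, 853801 mod 4 = 1, so the flip contributes +1; sign now +1
(853801/409907): 853801 mod 409907 = 33987, so (853801/409907) = (33987/409907)
flip (33987/409907) -> (409907/33987): both odd, 33987 mod 4 = 3, 409907 mod 4 = 3, so the flip contributes -1; sign now -1
(409907/33987): 409907 mod 33987 = 2063, so (409907/33987) = (2063/33987)
flip (2063/33987) -> (33987/2063): both odd, 2063 mod 4 = 3, 33987 mod 4 = 3, so the flip contributes -1; sign now +1
(33987/2063): 33987 mod 2063 = 979, so (33987/2063) = (979/2063)
flip (979/2063) -> (2063/979): both odd, 979 mod 4 = 3, 2063 mod 4 = 3, so the flip contributes -1; sign now -1
(2063/979): 2063 mod 979 = 105, so (2063/979) = (105/979)
flip (105/979) -> (979/105): both odd, 105 mod 4 = 1, 979 mod 4 = 3, so the flip contributes +1; sign now -1
(979/105): 979 mod 105 = 34, so (979/105) = (34/105)
factor out 2^1: 34 = 2^1·17; with 105 mod 8 = 1, (2/105) = +1; sign now -1; continue with (17/105)
flip (17/105) -> (105/17): both odd, 17 mod 4 = 1, 105 mod 4 = 1, so the flip contributes +1; sign now -1
(105/17): 105 mod 17 = 3, so (105/17) = (3/17)
flip (3/17) -> (17/3): both odd, 3 mod 4 = 3, 17 mod 4 = 1, so the flip contributes +1; sign now -1
(17/3): 17 mod 3 = 2, so (17/3) = (2/3)
factor out 2^1: 2 = 2^1·1; with 3 mod 8 = 3, (2/3) = -1; sign now +1; continue with (1/3)
reached (1/3) = 1, so the symbol is +1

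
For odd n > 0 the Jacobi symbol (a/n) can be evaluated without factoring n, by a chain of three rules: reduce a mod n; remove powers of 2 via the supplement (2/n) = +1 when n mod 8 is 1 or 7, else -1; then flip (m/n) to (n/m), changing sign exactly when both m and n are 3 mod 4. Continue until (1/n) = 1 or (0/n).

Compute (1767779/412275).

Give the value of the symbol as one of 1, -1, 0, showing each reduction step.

1

(1767779/412275) = (118679/412275)   [reduce mod 412275]
reciprocity: (118679/412275) = -1·(412275/118679) since 118679 mod 4 = 3, 412275 mod 4 = 3; sign now -1
(412275/118679) = (56238/118679)   [reduce mod 118679]
56238 = 2^1·28119; (2/118679) = +1 since 118679 mod 8 = 7, so (56238/118679) = (+1)^1·(28119/118679); sign now -1
reciprocity: (28119/118679) = -1·(118679/28119) since 28119 mod 4 = 3, 118679 mod 4 = 3; sign now +1
(118679/28119) = (6203/28119)   [reduce mod 28119]
reciprocity: (6203/28119) = -1·(28119/6203) since 6203 mod 4 = 3, 28119 mod 4 = 3; sign now -1
(28119/6203) = (3307/6203)   [reduce mod 6203]
reciprocity: (3307/6203) = -1·(6203/3307) since 3307 mod 4 = 3, 6203 mod 4 = 3; sign now +1
(6203/3307) = (2896/3307)   [reduce mod 3307]
2896 = 2^4·181; (2/3307) = -1 since 3307 mod 8 = 3, so (2896/3307) = (-1)^4·(181/3307); sign now +1
reciprocity: (181/3307) = +1·(3307/181) since 181 mod 4 = 1, 3307 mod 4 = 3; sign now +1
(3307/181) = (49/181)   [reduce mod 181]
reciprocity: (49/181) = +1·(181/49) since 49 mod 4 = 1, 181 mod 4 = 1; sign now +1
(181/49) = (34/49)   [reduce mod 49]
34 = 2^1·17; (2/49) = +1 since 49 mod 8 = 1, so (34/49) = (+1)^1·(17/49); sign now +1
reciprocity: (17/49) = +1·(49/17) since 17 mod 4 = 1, 49 mod 4 = 1; sign now +1
(49/17) = (15/17)   [reduce mod 17]
reciprocity: (15/17) = +1·(17/15) since 15 mod 4 = 3, 17 mod 4 = 1; sign now +1
(17/15) = (2/15)   [reduce mod 15]
2 = 2^1·1; (2/15) = +1 since 15 mod 8 = 7, so (2/15) = (+1)^1·(1/15); sign now +1
(1/15) = 1; final value = sign = +1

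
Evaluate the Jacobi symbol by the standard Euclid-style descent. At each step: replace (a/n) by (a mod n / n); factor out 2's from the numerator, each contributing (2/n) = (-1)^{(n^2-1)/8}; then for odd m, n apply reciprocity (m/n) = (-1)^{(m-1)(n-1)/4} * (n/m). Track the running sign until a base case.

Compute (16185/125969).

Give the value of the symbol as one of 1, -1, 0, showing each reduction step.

1

flip (16185/125969) -> (125969/16185): both odd, 16185 mod 4 = 1, 125969 mod 4 = 1, so the flip contributes +1; sign now +1
(125969/16185): 125969 mod 16185 = 12674, so (125969/16185) = (12674/16185)
factor out 2^1: 12674 = 2^1·6337; with 16185 mod 8 = 1, (2/16185) = +1; sign now +1; continue with (6337/16185)
flip (6337/16185) -> (16185/6337): both odd, 6337 mod 4 = 1, 16185 mod 4 = 1, so the flip contributes +1; sign now +1
(16185/6337): 16185 mod 6337 = 3511, so (16185/6337) = (3511/6337)
flip (3511/6337) -> (6337/3511): both odd, 3511 mod 4 = 3, 6337 mod 4 = 1, so the flip contributes +1; sign now +1
(6337/3511): 6337 mod 3511 = 2826, so (6337/3511) = (2826/3511)
factor out 2^1: 2826 = 2^1·1413; with 3511 mod 8 = 7, (2/3511) = +1; sign now +1; continue with (1413/3511)
flip (1413/3511) -> (3511/1413): both odd, 1413 mod 4 = 1, 3511 mod 4 = 3, so the flip contributes +1; sign now +1
(3511/1413): 3511 mod 1413 = 685, so (3511/1413) = (685/1413)
flip (685/1413) -> (1413/685): both odd, 685 mod 4 = 1, 1413 mod 4 = 1, so the flip contributes +1; sign now +1
(1413/685): 1413 mod 685 = 43, so (1413/685) = (43/685)
flip (43/685) -> (685/43): both odd, 43 mod 4 = 3, 685 mod 4 = 1, so the flip contributes +1; sign now +1
(685/43): 685 mod 43 = 40, so (685/43) = (40/43)
factor out 2^3: 40 = 2^3·5; with 43 mod 8 = 3, (2/43) = -1; sign now -1; continue with (5/43)
flip (5/43) -> (43/5): both odd, 5 mod 4 = 1, 43 mod 4 = 3, so the flip contributes +1; sign now -1
(43/5): 43 mod 5 = 3, so (43/5) = (3/5)
flip (3/5) -> (5/3): both odd, 3 mod 4 = 3, 5 mod 4 = 1, so the flip contributes +1; sign now -1
(5/3): 5 mod 3 = 2, so (5/3) = (2/3)
factor out 2^1: 2 = 2^1·1; with 3 mod 8 = 3, (2/3) = -1; sign now +1; continue with (1/3)
reached (1/3) = 1, so the symbol is +1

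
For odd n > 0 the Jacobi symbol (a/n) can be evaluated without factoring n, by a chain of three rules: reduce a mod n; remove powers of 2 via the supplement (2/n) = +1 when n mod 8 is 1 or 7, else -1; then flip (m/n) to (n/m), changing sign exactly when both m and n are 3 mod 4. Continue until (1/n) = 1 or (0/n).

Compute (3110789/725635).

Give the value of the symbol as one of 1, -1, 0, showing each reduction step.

(3110789/725635): 3110789 mod 725635 = 208249, so (3110789/725635) = (208249/725635)
flip (208249/725635) -> (725635/208249): both odd, 208249 mod 4 = 1, 725635 mod 4 = 3, so the flip contributes +1; sign now +1
(725635/208249): 725635 mod 208249 = 100888, so (725635/208249) = (100888/208249)
factor out 2^3: 100888 = 2^3·12611; with 208249 mod 8 = 1, (2/208249) = +1; sign now +1; continue with (12611/208249)
flip (12611/208249) -> (208249/12611): both odd, 12611 mod 4 = 3, 208249 mod 4 = 1, so the flip contributes +1; sign now +1
(208249/12611): 208249 mod 12611 = 6473, so (208249/12611) = (6473/12611)
flip (6473/12611) -> (12611/6473): both odd, 6473 mod 4 = 1, 12611 mod 4 = 3, so the flip contributes +1; sign now +1
(12611/6473): 12611 mod 6473 = 6138, so (12611/6473) = (6138/6473)
factor out 2^1: 6138 = 2^1·3069; with 6473 mod 8 = 1, (2/6473) = +1; sign now +1; continue with (3069/6473)
flip (3069/6473) -> (6473/3069): both odd, 3069 mod 4 = 1, 6473 mod 4 = 1, so the flip contributes +1; sign now +1
(6473/3069): 6473 mod 3069 = 335, so (6473/3069) = (335/3069)
flip (335/3069) -> (3069/335): both odd, 335 mod 4 = 3, 3069 mod 4 = 1, so the flip contributes +1; sign now +1
(3069/335): 3069 mod 335 = 54, so (3069/335) = (54/335)
factor out 2^1: 54 = 2^1·27; with 335 mod 8 = 7, (2/335) = +1; sign now +1; continue with (27/335)
flip (27/335) -> (335/27): both odd, 27 mod 4 = 3, 335 mod 4 = 3, so the flip contributes -1; sign now -1
(335/27): 335 mod 27 = 11, so (335/27) = (11/27)
flip (11/27) -> (27/11): both odd, 11 mod 4 = 3, 27 mod 4 = 3, so the flip contributes -1; sign now +1
(27/11): 27 mod 11 = 5, so (27/11) = (5/11)
flip (5/11) -> (11/5): both odd, 5 mod 4 = 1, 11 mod 4 = 3, so the flip contributes +1; sign now +1
(11/5): 11 mod 5 = 1, so (11/5) = (1/5)
reached (1/5) = 1, so the symbol is +1

1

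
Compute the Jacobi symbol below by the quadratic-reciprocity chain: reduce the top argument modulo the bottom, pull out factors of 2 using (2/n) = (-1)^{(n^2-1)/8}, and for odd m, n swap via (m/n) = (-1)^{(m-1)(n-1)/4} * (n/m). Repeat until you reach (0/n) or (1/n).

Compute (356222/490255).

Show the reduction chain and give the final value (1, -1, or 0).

1

356222 = 2^1·178111; (2/490255) = +1 since 490255 mod 8 = 7, so (356222/490255) = (+1)^1·(178111/490255); sign now +1
reciprocity: (178111/490255) = -1·(490255/178111) since 178111 mod 4 = 3, 490255 mod 4 = 3; sign now -1
(490255/178111) = (134033/178111)   [reduce mod 178111]
reciprocity: (134033/178111) = +1·(178111/134033) since 134033 mod 4 = 1, 178111 mod 4 = 3; sign now -1
(178111/134033) = (44078/134033)   [reduce mod 134033]
44078 = 2^1·22039; (2/134033) = +1 since 134033 mod 8 = 1, so (44078/134033) = (+1)^1·(22039/134033); sign now -1
reciprocity: (22039/134033) = +1·(134033/22039) since 22039 mod 4 = 3, 134033 mod 4 = 1; sign now -1
(134033/22039) = (1799/22039)   [reduce mod 22039]
reciprocity: (1799/22039) = -1·(22039/1799) since 1799 mod 4 = 3, 22039 mod 4 = 3; sign now +1
(22039/1799) = (451/1799)   [reduce mod 1799]
reciprocity: (451/1799) = -1·(1799/451) since 451 mod 4 = 3, 1799 mod 4 = 3; sign now -1
(1799/451) = (446/451)   [reduce mod 451]
446 = 2^1·223; (2/451) = -1 since 451 mod 8 = 3, so (446/451) = (-1)^1·(223/451); sign now +1
reciprocity: (223/451) = -1·(451/223) since 223 mod 4 = 3, 451 mod 4 = 3; sign now -1
(451/223) = (5/223)   [reduce mod 223]
reciprocity: (5/223) = +1·(223/5) since 5 mod 4 = 1, 223 mod 4 = 3; sign now -1
(223/5) = (3/5)   [reduce mod 5]
reciprocity: (3/5) = +1·(5/3) since 3 mod 4 = 3, 5 mod 4 = 1; sign now -1
(5/3) = (2/3)   [reduce mod 3]
2 = 2^1·1; (2/3) = -1 since 3 mod 8 = 3, so (2/3) = (-1)^1·(1/3); sign now +1
(1/3) = 1; final value = sign = +1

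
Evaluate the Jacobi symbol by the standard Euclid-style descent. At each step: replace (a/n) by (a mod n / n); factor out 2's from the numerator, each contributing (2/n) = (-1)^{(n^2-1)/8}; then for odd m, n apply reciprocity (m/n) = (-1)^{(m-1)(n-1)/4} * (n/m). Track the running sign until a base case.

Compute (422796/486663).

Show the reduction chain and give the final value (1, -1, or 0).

0

422796 = 2^2·105699; (2/486663) = +1 since 486663 mod 8 = 7, so (422796/486663) = (+1)^2·(105699/486663); sign now +1
reciprocity: (105699/486663) = -1·(486663/105699) since 105699 mod 4 = 3, 486663 mod 4 = 3; sign now -1
(486663/105699) = (63867/105699)   [reduce mod 105699]
reciprocity: (63867/105699) = -1·(105699/63867) since 63867 mod 4 = 3, 105699 mod 4 = 3; sign now +1
(105699/63867) = (41832/63867)   [reduce mod 63867]
41832 = 2^3·5229; (2/63867) = -1 since 63867 mod 8 = 3, so (41832/63867) = (-1)^3·(5229/63867); sign now -1
reciprocity: (5229/63867) = +1·(63867/5229) since 5229 mod 4 = 1, 63867 mod 4 = 3; sign now -1
(63867/5229) = (1119/5229)   [reduce mod 5229]
reciprocity: (1119/5229) = +1·(5229/1119) since 1119 mod 4 = 3, 5229 mod 4 = 1; sign now -1
(5229/1119) = (753/1119)   [reduce mod 1119]
reciprocity: (753/1119) = +1·(1119/753) since 753 mod 4 = 1, 1119 mod 4 = 3; sign now -1
(1119/753) = (366/753)   [reduce mod 753]
366 = 2^1·183; (2/753) = +1 since 753 mod 8 = 1, so (366/753) = (+1)^1·(183/753); sign now -1
reciprocity: (183/753) = +1·(753/183) since 183 mod 4 = 3, 753 mod 4 = 1; sign now -1
(753/183) = (21/183)   [reduce mod 183]
reciprocity: (21/183) = +1·(183/21) since 21 mod 4 = 1, 183 mod 4 = 3; sign now -1
(183/21) = (15/21)   [reduce mod 21]
reciprocity: (15/21) = +1·(21/15) since 15 mod 4 = 3, 21 mod 4 = 1; sign now -1
(21/15) = (6/15)   [reduce mod 15]
6 = 2^1·3; (2/15) = +1 since 15 mod 8 = 7, so (6/15) = (+1)^1·(3/15); sign now -1
reciprocity: (3/15) = -1·(15/3) since 3 mod 4 = 3, 15 mod 4 = 3; sign now +1
(15/3) = (0/3)   [reduce mod 3]
(0/3) = 0   [gcd(a, n) > 1]; final value = 0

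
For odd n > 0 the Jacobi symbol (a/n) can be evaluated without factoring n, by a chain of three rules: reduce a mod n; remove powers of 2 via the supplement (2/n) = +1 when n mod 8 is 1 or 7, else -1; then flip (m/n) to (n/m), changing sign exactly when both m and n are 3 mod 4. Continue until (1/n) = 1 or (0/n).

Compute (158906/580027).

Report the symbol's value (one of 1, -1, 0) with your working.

1

factor out 2^1: 158906 = 2^1·79453; with 580027 mod 8 = 3, (2/580027) = -1; sign now -1; continue with (79453/580027)
flip (79453/580027) -> (580027/79453): both odd, 79453 mod 4 = 1, 580027 mod 4 = 3, so the flip contributes +1; sign now -1
(580027/79453): 580027 mod 79453 = 23856, so (580027/79453) = (23856/79453)
factor out 2^4: 23856 = 2^4·1491; with 79453 mod 8 = 5, (2/79453) = -1; sign now -1; continue with (1491/79453)
flip (1491/79453) -> (79453/1491): both odd, 1491 mod 4 = 3, 79453 mod 4 = 1, so the flip contributes +1; sign now -1
(79453/1491): 79453 mod 1491 = 430, so (79453/1491) = (430/1491)
factor out 2^1: 430 = 2^1·215; with 1491 mod 8 = 3, (2/1491) = -1; sign now +1; continue with (215/1491)
flip (215/1491) -> (1491/215): both odd, 215 mod 4 = 3, 1491 mod 4 = 3, so the flip contributes -1; sign now -1
(1491/215): 1491 mod 215 = 201, so (1491/215) = (201/215)
flip (201/215) -> (215/201): both odd, 201 mod 4 = 1, 215 mod 4 = 3, so the flip contributes +1; sign now -1
(215/201): 215 mod 201 = 14, so (215/201) = (14/201)
factor out 2^1: 14 = 2^1·7; with 201 mod 8 = 1, (2/201) = +1; sign now -1; continue with (7/201)
flip (7/201) -> (201/7): both odd, 7 mod 4 = 3, 201 mod 4 = 1, so the flip contributes +1; sign now -1
(201/7): 201 mod 7 = 5, so (201/7) = (5/7)
flip (5/7) -> (7/5): both odd, 5 mod 4 = 1, 7 mod 4 = 3, so the flip contributes +1; sign now -1
(7/5): 7 mod 5 = 2, so (7/5) = (2/5)
factor out 2^1: 2 = 2^1·1; with 5 mod 8 = 5, (2/5) = -1; sign now +1; continue with (1/5)
reached (1/5) = 1, so the symbol is +1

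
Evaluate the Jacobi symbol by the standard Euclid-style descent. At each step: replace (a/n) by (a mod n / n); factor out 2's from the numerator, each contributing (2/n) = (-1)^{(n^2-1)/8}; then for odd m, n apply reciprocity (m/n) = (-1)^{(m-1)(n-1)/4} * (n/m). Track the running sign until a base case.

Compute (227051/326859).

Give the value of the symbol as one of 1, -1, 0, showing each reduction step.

flip (227051/326859) -> (326859/227051): both odd, 227051 mod 4 = 3, 326859 mod 4 = 3, so the flip contributes -1; sign now -1
(326859/227051): 326859 mod 227051 = 99808, so (326859/227051) = (99808/227051)
factor out 2^5: 99808 = 2^5·3119; with 227051 mod 8 = 3, (2/227051) = -1; sign now +1; continue with (3119/227051)
flip (3119/227051) -> (227051/3119): both odd, 3119 mod 4 = 3, 227051 mod 4 = 3, so the flip contributes -1; sign now -1
(227051/3119): 227051 mod 3119 = 2483, so (227051/3119) = (2483/3119)
flip (2483/3119) -> (3119/2483): both odd, 2483 mod 4 = 3, 3119 mod 4 = 3, so the flip contributes -1; sign now +1
(3119/2483): 3119 mod 2483 = 636, so (3119/2483) = (636/2483)
factor out 2^2: 636 = 2^2·159; with 2483 mod 8 = 3, (2/2483) = -1; sign now +1; continue with (159/2483)
flip (159/2483) -> (2483/159): both odd, 159 mod 4 = 3, 2483 mod 4 = 3, so the flip contributes -1; sign now -1
(2483/159): 2483 mod 159 = 98, so (2483/159) = (98/159)
factor out 2^1: 98 = 2^1·49; with 159 mod 8 = 7, (2/159) = +1; sign now -1; continue with (49/159)
flip (49/159) -> (159/49): both odd, 49 mod 4 = 1, 159 mod 4 = 3, so the flip contributes +1; sign now -1
(159/49): 159 mod 49 = 12, so (159/49) = (12/49)
factor out 2^2: 12 = 2^2·3; with 49 mod 8 = 1, (2/49) = +1; sign now -1; continue with (3/49)
flip (3/49) -> (49/3): both odd, 3 mod 4 = 3, 49 mod 4 = 1, so the flip contributes +1; sign now -1
(49/3): 49 mod 3 = 1, so (49/3) = (1/3)
reached (1/3) = 1, so the symbol is -1

-1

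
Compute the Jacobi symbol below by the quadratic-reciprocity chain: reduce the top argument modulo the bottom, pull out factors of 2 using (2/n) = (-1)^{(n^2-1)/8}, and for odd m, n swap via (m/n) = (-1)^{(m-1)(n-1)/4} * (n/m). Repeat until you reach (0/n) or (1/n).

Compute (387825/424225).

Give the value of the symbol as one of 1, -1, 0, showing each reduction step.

flip (387825/424225) -> (424225/387825): both odd, 387825 mod 4 = 1, 424225 mod 4 = 1, so the flip contributes +1; sign now +1
(424225/387825): 424225 mod 387825 = 36400, so (424225/387825) = (36400/387825)
factor out 2^4: 36400 = 2^4·2275; with 387825 mod 8 = 1, (2/387825) = +1; sign now +1; continue with (2275/387825)
flip (2275/387825) -> (387825/2275): both odd, 2275 mod 4 = 3, 387825 mod 4 = 1, so the flip contributes +1; sign now +1
(387825/2275): 387825 mod 2275 = 1075, so (387825/2275) = (1075/2275)
flip (1075/2275) -> (2275/1075): both odd, 1075 mod 4 = 3, 2275 mod 4 = 3, so the flip contributes -1; sign now -1
(2275/1075): 2275 mod 1075 = 125, so (2275/1075) = (125/1075)
flip (125/1075) -> (1075/125): both odd, 125 mod 4 = 1, 1075 mod 4 = 3, so the flip contributes +1; sign now -1
(1075/125): 1075 mod 125 = 75, so (1075/125) = (75/125)
flip (75/125) -> (125/75): both odd, 75 mod 4 = 3, 125 mod 4 = 1, so the flip contributes +1; sign now -1
(125/75): 125 mod 75 = 50, so (125/75) = (50/75)
factor out 2^1: 50 = 2^1·25; with 75 mod 8 = 3, (2/75) = -1; sign now +1; continue with (25/75)
flip (25/75) -> (75/25): both odd, 25 mod 4 = 1, 75 mod 4 = 3, so the flip contributes +1; sign now +1
(75/25): 75 mod 25 = 0, so (75/25) = (0/25)
reached (0/25); gcd(a, n) > 1, so (0/25) = 0 and the symbol is 0

0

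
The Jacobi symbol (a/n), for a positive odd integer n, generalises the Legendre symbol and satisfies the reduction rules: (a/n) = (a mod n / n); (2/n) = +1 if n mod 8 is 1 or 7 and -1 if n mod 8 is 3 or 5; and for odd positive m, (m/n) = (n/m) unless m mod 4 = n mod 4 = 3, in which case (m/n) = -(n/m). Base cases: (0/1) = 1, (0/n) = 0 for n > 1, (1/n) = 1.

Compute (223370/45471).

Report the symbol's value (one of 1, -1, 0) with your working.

1

(223370/45471) = (41486/45471)   [reduce mod 45471]
41486 = 2^1·20743; (2/45471) = +1 since 45471 mod 8 = 7, so (41486/45471) = (+1)^1·(20743/45471); sign now +1
reciprocity: (20743/45471) = -1·(45471/20743) since 20743 mod 4 = 3, 45471 mod 4 = 3; sign now -1
(45471/20743) = (3985/20743)   [reduce mod 20743]
reciprocity: (3985/20743) = +1·(20743/3985) since 3985 mod 4 = 1, 20743 mod 4 = 3; sign now -1
(20743/3985) = (818/3985)   [reduce mod 3985]
818 = 2^1·409; (2/3985) = +1 since 3985 mod 8 = 1, so (818/3985) = (+1)^1·(409/3985); sign now -1
reciprocity: (409/3985) = +1·(3985/409) since 409 mod 4 = 1, 3985 mod 4 = 1; sign now -1
(3985/409) = (304/409)   [reduce mod 409]
304 = 2^4·19; (2/409) = +1 since 409 mod 8 = 1, so (304/409) = (+1)^4·(19/409); sign now -1
reciprocity: (19/409) = +1·(409/19) since 19 mod 4 = 3, 409 mod 4 = 1; sign now -1
(409/19) = (10/19)   [reduce mod 19]
10 = 2^1·5; (2/19) = -1 since 19 mod 8 = 3, so (10/19) = (-1)^1·(5/19); sign now +1
reciprocity: (5/19) = +1·(19/5) since 5 mod 4 = 1, 19 mod 4 = 3; sign now +1
(19/5) = (4/5)   [reduce mod 5]
4 = 2^2·1; (2/5) = -1 since 5 mod 8 = 5, so (4/5) = (-1)^2·(1/5); sign now +1
(1/5) = 1; final value = sign = +1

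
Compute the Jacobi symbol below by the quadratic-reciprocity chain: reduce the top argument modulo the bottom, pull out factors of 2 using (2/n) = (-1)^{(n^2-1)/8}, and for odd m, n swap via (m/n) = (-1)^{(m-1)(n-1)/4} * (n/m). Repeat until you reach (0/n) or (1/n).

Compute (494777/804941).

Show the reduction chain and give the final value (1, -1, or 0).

reciprocity: (494777/804941) = +1·(804941/494777) since 494777 mod 4 = 1, 804941 mod 4 = 1; sign now +1
(804941/494777) = (310164/494777)   [reduce mod 494777]
310164 = 2^2·77541; (2/494777) = +1 since 494777 mod 8 = 1, so (310164/494777) = (+1)^2·(77541/494777); sign now +1
reciprocity: (77541/494777) = +1·(494777/77541) since 77541 mod 4 = 1, 494777 mod 4 = 1; sign now +1
(494777/77541) = (29531/77541)   [reduce mod 77541]
reciprocity: (29531/77541) = +1·(77541/29531) since 29531 mod 4 = 3, 77541 mod 4 = 1; sign now +1
(77541/29531) = (18479/29531)   [reduce mod 29531]
reciprocity: (18479/29531) = -1·(29531/18479) since 18479 mod 4 = 3, 29531 mod 4 = 3; sign now -1
(29531/18479) = (11052/18479)   [reduce mod 18479]
11052 = 2^2·2763; (2/18479) = +1 since 18479 mod 8 = 7, so (11052/18479) = (+1)^2·(2763/18479); sign now -1
reciprocity: (2763/18479) = -1·(18479/2763) since 2763 mod 4 = 3, 18479 mod 4 = 3; sign now +1
(18479/2763) = (1901/2763)   [reduce mod 2763]
reciprocity: (1901/2763) = +1·(2763/1901) since 1901 mod 4 = 1, 2763 mod 4 = 3; sign now +1
(2763/1901) = (862/1901)   [reduce mod 1901]
862 = 2^1·431; (2/1901) = -1 since 1901 mod 8 = 5, so (862/1901) = (-1)^1·(431/1901); sign now -1
reciprocity: (431/1901) = +1·(1901/431) since 431 mod 4 = 3, 1901 mod 4 = 1; sign now -1
(1901/431) = (177/431)   [reduce mod 431]
reciprocity: (177/431) = +1·(431/177) since 177 mod 4 = 1, 431 mod 4 = 3; sign now -1
(431/177) = (77/177)   [reduce mod 177]
reciprocity: (77/177) = +1·(177/77) since 77 mod 4 = 1, 177 mod 4 = 1; sign now -1
(177/77) = (23/77)   [reduce mod 77]
reciprocity: (23/77) = +1·(77/23) since 23 mod 4 = 3, 77 mod 4 = 1; sign now -1
(77/23) = (8/23)   [reduce mod 23]
8 = 2^3·1; (2/23) = +1 since 23 mod 8 = 7, so (8/23) = (+1)^3·(1/23); sign now -1
(1/23) = 1; final value = sign = -1

-1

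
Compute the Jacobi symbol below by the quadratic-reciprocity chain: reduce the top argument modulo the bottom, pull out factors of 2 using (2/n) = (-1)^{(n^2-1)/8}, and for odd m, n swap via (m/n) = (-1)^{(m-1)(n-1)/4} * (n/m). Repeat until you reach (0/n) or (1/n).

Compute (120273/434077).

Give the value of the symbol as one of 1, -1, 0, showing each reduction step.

reciprocity: (120273/434077) = +1·(434077/120273) since 120273 mod 4 = 1, 434077 mod 4 = 1; sign now +1
(434077/120273) = (73258/120273)   [reduce mod 120273]
73258 = 2^1·36629; (2/120273) = +1 since 120273 mod 8 = 1, so (73258/120273) = (+1)^1·(36629/120273); sign now +1
reciprocity: (36629/120273) = +1·(120273/36629) since 36629 mod 4 = 1, 120273 mod 4 = 1; sign now +1
(120273/36629) = (10386/36629)   [reduce mod 36629]
10386 = 2^1·5193; (2/36629) = -1 since 36629 mod 8 = 5, so (10386/36629) = (-1)^1·(5193/36629); sign now -1
reciprocity: (5193/36629) = +1·(36629/5193) since 5193 mod 4 = 1, 36629 mod 4 = 1; sign now -1
(36629/5193) = (278/5193)   [reduce mod 5193]
278 = 2^1·139; (2/5193) = +1 since 5193 mod 8 = 1, so (278/5193) = (+1)^1·(139/5193); sign now -1
reciprocity: (139/5193) = +1·(5193/139) since 139 mod 4 = 3, 5193 mod 4 = 1; sign now -1
(5193/139) = (50/139)   [reduce mod 139]
50 = 2^1·25; (2/139) = -1 since 139 mod 8 = 3, so (50/139) = (-1)^1·(25/139); sign now +1
reciprocity: (25/139) = +1·(139/25) since 25 mod 4 = 1, 139 mod 4 = 3; sign now +1
(139/25) = (14/25)   [reduce mod 25]
14 = 2^1·7; (2/25) = +1 since 25 mod 8 = 1, so (14/25) = (+1)^1·(7/25); sign now +1
reciprocity: (7/25) = +1·(25/7) since 7 mod 4 = 3, 25 mod 4 = 1; sign now +1
(25/7) = (4/7)   [reduce mod 7]
4 = 2^2·1; (2/7) = +1 since 7 mod 8 = 7, so (4/7) = (+1)^2·(1/7); sign now +1
(1/7) = 1; final value = sign = +1

1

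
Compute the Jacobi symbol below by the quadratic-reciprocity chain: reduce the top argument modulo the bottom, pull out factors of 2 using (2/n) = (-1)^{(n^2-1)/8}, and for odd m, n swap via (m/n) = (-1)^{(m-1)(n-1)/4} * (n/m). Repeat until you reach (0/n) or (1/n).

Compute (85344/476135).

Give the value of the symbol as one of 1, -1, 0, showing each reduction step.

-1

factor out 2^5: 85344 = 2^5·2667; with 476135 mod 8 = 7, (2/476135) = +1; sign now +1; continue with (2667/476135)
flip (2667/476135) -> (476135/2667): both odd, 2667 mod 4 = 3, 476135 mod 4 = 3, so the flip contributes -1; sign now -1
(476135/2667): 476135 mod 2667 = 1409, so (476135/2667) = (1409/2667)
flip (1409/2667) -> (2667/1409): both odd, 1409 mod 4 = 1, 2667 mod 4 = 3, so the flip contributes +1; sign now -1
(2667/1409): 2667 mod 1409 = 1258, so (2667/1409) = (1258/1409)
factor out 2^1: 1258 = 2^1·629; with 1409 mod 8 = 1, (2/1409) = +1; sign now -1; continue with (629/1409)
flip (629/1409) -> (1409/629): both odd, 629 mod 4 = 1, 1409 mod 4 = 1, so the flip contributes +1; sign now -1
(1409/629): 1409 mod 629 = 151, so (1409/629) = (151/629)
flip (151/629) -> (629/151): both odd, 151 mod 4 = 3, 629 mod 4 = 1, so the flip contributes +1; sign now -1
(629/151): 629 mod 151 = 25, so (629/151) = (25/151)
flip (25/151) -> (151/25): both odd, 25 mod 4 = 1, 151 mod 4 = 3, so the flip contributes +1; sign now -1
(151/25): 151 mod 25 = 1, so (151/25) = (1/25)
reached (1/25) = 1, so the symbol is -1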